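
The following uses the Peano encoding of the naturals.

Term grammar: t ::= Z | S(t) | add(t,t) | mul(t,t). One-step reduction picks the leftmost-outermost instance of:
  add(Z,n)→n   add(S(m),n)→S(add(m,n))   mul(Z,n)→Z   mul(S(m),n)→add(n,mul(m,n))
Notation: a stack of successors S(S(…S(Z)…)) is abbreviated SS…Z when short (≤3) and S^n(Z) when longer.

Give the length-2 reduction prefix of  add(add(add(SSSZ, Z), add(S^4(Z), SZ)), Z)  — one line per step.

  start: add(add(add(SSSZ, Z), add(S^4(Z), SZ)), Z)
  [1] add(add(S(add(SSZ, Z)), add(S^4(Z), SZ)), Z)
  [2] add(S(add(add(SSZ, Z), add(S^4(Z), SZ))), Z)

Answer: after 2 steps: add(S(add(add(SSZ, Z), add(S^4(Z), SZ))), Z)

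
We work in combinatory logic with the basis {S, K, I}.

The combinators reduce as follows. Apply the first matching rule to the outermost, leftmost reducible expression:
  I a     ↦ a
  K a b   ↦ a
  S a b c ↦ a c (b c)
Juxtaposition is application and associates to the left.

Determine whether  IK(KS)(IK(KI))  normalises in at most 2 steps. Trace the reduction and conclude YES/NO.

  start: IK(KS)(IK(KI))
  →1  K(KS)(IK(KI))
  →2  KS

Answer: YES — reaches normal form KS in 2 ≤ 2 steps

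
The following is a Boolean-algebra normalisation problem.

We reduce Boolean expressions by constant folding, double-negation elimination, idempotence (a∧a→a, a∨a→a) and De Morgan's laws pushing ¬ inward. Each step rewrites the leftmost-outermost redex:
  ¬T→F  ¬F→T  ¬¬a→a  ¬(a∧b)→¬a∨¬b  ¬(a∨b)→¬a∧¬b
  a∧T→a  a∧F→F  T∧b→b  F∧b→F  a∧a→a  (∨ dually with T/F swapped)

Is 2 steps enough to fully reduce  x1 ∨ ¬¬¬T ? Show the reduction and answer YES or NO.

Answer: NO — after 2 steps the term is x1 ∨ F, not yet normal

Working:
  start: x1 ∨ ¬¬¬T
  →1  x1 ∨ ¬T
  →2  x1 ∨ F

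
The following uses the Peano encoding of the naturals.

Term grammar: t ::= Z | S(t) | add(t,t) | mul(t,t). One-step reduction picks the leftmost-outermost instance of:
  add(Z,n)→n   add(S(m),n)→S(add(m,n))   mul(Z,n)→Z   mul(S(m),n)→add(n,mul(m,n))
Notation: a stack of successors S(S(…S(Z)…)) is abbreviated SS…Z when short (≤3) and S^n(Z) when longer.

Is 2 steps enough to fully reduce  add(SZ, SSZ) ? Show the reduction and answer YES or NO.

Answer: YES — reaches normal form SSSZ in 2 ≤ 2 steps

Reduction:
  start: add(SZ, SSZ)
  step 1: S(add(Z, SSZ))
  step 2: SSSZ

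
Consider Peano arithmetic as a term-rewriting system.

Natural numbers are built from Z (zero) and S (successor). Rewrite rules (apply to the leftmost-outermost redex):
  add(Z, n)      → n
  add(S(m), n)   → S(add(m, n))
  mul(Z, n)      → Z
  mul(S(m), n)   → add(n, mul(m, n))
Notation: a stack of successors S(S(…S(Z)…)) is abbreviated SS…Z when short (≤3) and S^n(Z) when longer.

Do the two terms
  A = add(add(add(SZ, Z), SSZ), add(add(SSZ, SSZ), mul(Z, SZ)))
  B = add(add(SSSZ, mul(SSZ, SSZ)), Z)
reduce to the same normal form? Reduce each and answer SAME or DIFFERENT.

Answer: SAME — A ⇓ S^7(Z), B ⇓ S^7(Z)

Reduction:
Term A:
  start: add(add(add(SZ, Z), SSZ), add(add(SSZ, SSZ), mul(Z, SZ)))
  [1] add(add(S(add(Z, Z)), SSZ), add(add(SSZ, SSZ), mul(Z, SZ)))
  [2] add(S(add(add(Z, Z), SSZ)), add(add(SSZ, SSZ), mul(Z, SZ)))
  [3] S(add(add(add(Z, Z), SSZ), add(add(SSZ, SSZ), mul(Z, SZ))))
  [4] S(add(add(Z, SSZ), add(add(SSZ, SSZ), mul(Z, SZ))))
  [5] S(add(SSZ, add(add(SSZ, SSZ), mul(Z, SZ))))
  [6] S(S(add(SZ, add(add(SSZ, SSZ), mul(Z, SZ)))))
  [7] S(S(S(add(Z, add(add(SSZ, SSZ), mul(Z, SZ))))))
  [8] S(S(S(add(add(SSZ, SSZ), mul(Z, SZ)))))
  [9] S(S(S(add(S(add(SZ, SSZ)), mul(Z, SZ)))))
  [10] S(S(S(S(add(add(SZ, SSZ), mul(Z, SZ))))))
  [11] S(S(S(S(add(S(add(Z, SSZ)), mul(Z, SZ))))))
  [12] S(S(S(S(S(add(add(Z, SSZ), mul(Z, SZ)))))))
  [13] S(S(S(S(S(add(SSZ, mul(Z, SZ)))))))
  [14] S(S(S(S(S(S(add(SZ, mul(Z, SZ))))))))
  [15] S(S(S(S(S(S(S(add(Z, mul(Z, SZ)))))))))
  [16] S(S(S(S(S(S(S(mul(Z, SZ))))))))
  [17] S^7(Z)

Term B:
  start: add(add(SSSZ, mul(SSZ, SSZ)), Z)
  [1] add(S(add(SSZ, mul(SSZ, SSZ))), Z)
  [2] S(add(add(SSZ, mul(SSZ, SSZ)), Z))
  [3] S(add(S(add(SZ, mul(SSZ, SSZ))), Z))
  [4] S(S(add(add(SZ, mul(SSZ, SSZ)), Z)))
  [5] S(S(add(S(add(Z, mul(SSZ, SSZ))), Z)))
  [6] S(S(S(add(add(Z, mul(SSZ, SSZ)), Z))))
  [7] S(S(S(add(mul(SSZ, SSZ), Z))))
  [8] S(S(S(add(add(SSZ, mul(SZ, SSZ)), Z))))
  [9] S(S(S(add(S(add(SZ, mul(SZ, SSZ))), Z))))
  [10] S(S(S(S(add(add(SZ, mul(SZ, SSZ)), Z)))))
  [11] S(S(S(S(add(S(add(Z, mul(SZ, SSZ))), Z)))))
  [12] S(S(S(S(S(add(add(Z, mul(SZ, SSZ)), Z))))))
  [13] S(S(S(S(S(add(mul(SZ, SSZ), Z))))))
  [14] S(S(S(S(S(add(add(SSZ, mul(Z, SSZ)), Z))))))
  [15] S(S(S(S(S(add(S(add(SZ, mul(Z, SSZ))), Z))))))
  [16] S(S(S(S(S(S(add(add(SZ, mul(Z, SSZ)), Z)))))))
  [17] S(S(S(S(S(S(add(S(add(Z, mul(Z, SSZ))), Z)))))))
  [18] S(S(S(S(S(S(S(add(add(Z, mul(Z, SSZ)), Z))))))))
  [19] S(S(S(S(S(S(S(add(mul(Z, SSZ), Z))))))))
  [20] S(S(S(S(S(S(S(add(Z, Z))))))))
  [21] S^7(Z)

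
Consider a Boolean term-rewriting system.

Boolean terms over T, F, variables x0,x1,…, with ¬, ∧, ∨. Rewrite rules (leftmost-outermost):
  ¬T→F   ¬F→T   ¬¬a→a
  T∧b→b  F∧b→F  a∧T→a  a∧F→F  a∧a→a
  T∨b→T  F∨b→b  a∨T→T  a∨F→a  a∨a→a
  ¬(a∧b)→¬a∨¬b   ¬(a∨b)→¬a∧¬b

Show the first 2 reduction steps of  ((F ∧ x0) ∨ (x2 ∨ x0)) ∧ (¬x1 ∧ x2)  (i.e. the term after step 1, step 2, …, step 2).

  start: ((F ∧ x0) ∨ (x2 ∨ x0)) ∧ (¬x1 ∧ x2)
  step 1: (F ∨ (x2 ∨ x0)) ∧ (¬x1 ∧ x2)
  step 2: (x2 ∨ x0) ∧ (¬x1 ∧ x2)

Answer: after 2 steps: (x2 ∨ x0) ∧ (¬x1 ∧ x2)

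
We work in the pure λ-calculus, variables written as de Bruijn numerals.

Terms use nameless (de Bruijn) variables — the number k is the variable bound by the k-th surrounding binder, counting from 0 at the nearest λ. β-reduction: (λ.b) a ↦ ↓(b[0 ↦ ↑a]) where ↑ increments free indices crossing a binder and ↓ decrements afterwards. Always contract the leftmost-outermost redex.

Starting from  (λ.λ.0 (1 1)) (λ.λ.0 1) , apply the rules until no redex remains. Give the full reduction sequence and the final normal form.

Answer: normal form = λ.0 (λ.0 (λ.λ.0 1))  (in 2 steps)

Reduction:
  start: (λ.λ.0 (1 1)) (λ.λ.0 1)
  [1] λ.0 ((λ.λ.0 1) (λ.λ.0 1))
  [2] λ.0 (λ.0 (λ.λ.0 1))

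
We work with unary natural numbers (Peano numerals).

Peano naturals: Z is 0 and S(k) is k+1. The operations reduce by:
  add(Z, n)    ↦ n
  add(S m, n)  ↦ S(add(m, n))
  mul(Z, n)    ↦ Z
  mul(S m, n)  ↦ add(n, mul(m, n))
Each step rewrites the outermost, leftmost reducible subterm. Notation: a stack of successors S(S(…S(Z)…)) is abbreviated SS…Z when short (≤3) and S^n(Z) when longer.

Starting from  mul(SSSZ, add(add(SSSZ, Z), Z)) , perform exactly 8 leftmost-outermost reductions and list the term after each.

Answer: after 8 steps: S(S(add(add(S(add(Z, Z)), Z), mul(SSZ, add(add(SSSZ, Z), Z)))))

Reduction:
  start: mul(SSSZ, add(add(SSSZ, Z), Z))
  [1] add(add(add(SSSZ, Z), Z), mul(SSZ, add(add(SSSZ, Z), Z)))
  [2] add(add(S(add(SSZ, Z)), Z), mul(SSZ, add(add(SSSZ, Z), Z)))
  [3] add(S(add(add(SSZ, Z), Z)), mul(SSZ, add(add(SSSZ, Z), Z)))
  [4] S(add(add(add(SSZ, Z), Z), mul(SSZ, add(add(SSSZ, Z), Z))))
  [5] S(add(add(S(add(SZ, Z)), Z), mul(SSZ, add(add(SSSZ, Z), Z))))
  [6] S(add(S(add(add(SZ, Z), Z)), mul(SSZ, add(add(SSSZ, Z), Z))))
  [7] S(S(add(add(add(SZ, Z), Z), mul(SSZ, add(add(SSSZ, Z), Z)))))
  [8] S(S(add(add(S(add(Z, Z)), Z), mul(SSZ, add(add(SSSZ, Z), Z)))))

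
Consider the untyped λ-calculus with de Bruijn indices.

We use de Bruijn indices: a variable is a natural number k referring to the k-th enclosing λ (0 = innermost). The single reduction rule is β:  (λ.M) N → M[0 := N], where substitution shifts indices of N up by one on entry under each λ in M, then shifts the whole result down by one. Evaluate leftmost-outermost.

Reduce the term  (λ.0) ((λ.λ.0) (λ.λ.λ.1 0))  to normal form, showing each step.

Answer: normal form = λ.0  (in 2 steps)

Derivation:
  start: (λ.0) ((λ.λ.0) (λ.λ.λ.1 0))
  step 1: (λ.λ.0) (λ.λ.λ.1 0)
  step 2: λ.0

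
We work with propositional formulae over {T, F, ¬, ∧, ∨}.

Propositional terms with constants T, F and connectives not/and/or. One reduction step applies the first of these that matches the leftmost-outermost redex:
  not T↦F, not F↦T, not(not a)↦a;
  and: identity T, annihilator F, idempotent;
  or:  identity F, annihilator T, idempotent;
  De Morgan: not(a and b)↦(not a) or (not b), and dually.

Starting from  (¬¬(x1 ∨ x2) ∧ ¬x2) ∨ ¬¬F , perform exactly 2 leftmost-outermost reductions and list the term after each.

Answer: after 2 steps: ((x1 ∨ x2) ∧ ¬x2) ∨ F

Reduction:
  start: (¬¬(x1 ∨ x2) ∧ ¬x2) ∨ ¬¬F
  step 1: ((x1 ∨ x2) ∧ ¬x2) ∨ ¬¬F
  step 2: ((x1 ∨ x2) ∧ ¬x2) ∨ F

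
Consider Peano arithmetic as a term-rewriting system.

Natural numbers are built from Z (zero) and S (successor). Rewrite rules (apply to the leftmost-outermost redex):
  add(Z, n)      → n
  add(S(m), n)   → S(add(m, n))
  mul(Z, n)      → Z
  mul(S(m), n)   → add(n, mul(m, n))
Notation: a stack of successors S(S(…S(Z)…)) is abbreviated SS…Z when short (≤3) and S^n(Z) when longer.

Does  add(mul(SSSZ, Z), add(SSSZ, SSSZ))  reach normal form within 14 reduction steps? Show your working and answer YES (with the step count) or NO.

  start: add(mul(SSSZ, Z), add(SSSZ, SSSZ))
  [1] add(add(Z, mul(SSZ, Z)), add(SSSZ, SSSZ))
  [2] add(mul(SSZ, Z), add(SSSZ, SSSZ))
  [3] add(add(Z, mul(SZ, Z)), add(SSSZ, SSSZ))
  [4] add(mul(SZ, Z), add(SSSZ, SSSZ))
  [5] add(add(Z, mul(Z, Z)), add(SSSZ, SSSZ))
  [6] add(mul(Z, Z), add(SSSZ, SSSZ))
  [7] add(Z, add(SSSZ, SSSZ))
  [8] add(SSSZ, SSSZ)
  [9] S(add(SSZ, SSSZ))
  [10] S(S(add(SZ, SSSZ)))
  [11] S(S(S(add(Z, SSSZ))))
  [12] S^6(Z)

Answer: YES — reaches normal form S^6(Z) in 12 ≤ 14 steps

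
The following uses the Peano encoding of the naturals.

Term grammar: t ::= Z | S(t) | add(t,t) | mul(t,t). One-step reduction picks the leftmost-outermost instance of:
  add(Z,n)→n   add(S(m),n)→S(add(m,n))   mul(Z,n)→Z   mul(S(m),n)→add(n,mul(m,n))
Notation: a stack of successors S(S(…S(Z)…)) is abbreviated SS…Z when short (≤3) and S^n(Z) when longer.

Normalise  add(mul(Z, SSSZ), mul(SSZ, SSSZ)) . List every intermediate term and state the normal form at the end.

Answer: normal form = S^6(Z)  (in 13 steps)

Reduction:
  start: add(mul(Z, SSSZ), mul(SSZ, SSSZ))
  step 1: add(Z, mul(SSZ, SSSZ))
  step 2: mul(SSZ, SSSZ)
  step 3: add(SSSZ, mul(SZ, SSSZ))
  step 4: S(add(SSZ, mul(SZ, SSSZ)))
  step 5: S(S(add(SZ, mul(SZ, SSSZ))))
  step 6: S(S(S(add(Z, mul(SZ, SSSZ)))))
  step 7: S(S(S(mul(SZ, SSSZ))))
  step 8: S(S(S(add(SSSZ, mul(Z, SSSZ)))))
  step 9: S(S(S(S(add(SSZ, mul(Z, SSSZ))))))
  step 10: S(S(S(S(S(add(SZ, mul(Z, SSSZ)))))))
  step 11: S(S(S(S(S(S(add(Z, mul(Z, SSSZ))))))))
  step 12: S(S(S(S(S(S(mul(Z, SSSZ)))))))
  step 13: S^6(Z)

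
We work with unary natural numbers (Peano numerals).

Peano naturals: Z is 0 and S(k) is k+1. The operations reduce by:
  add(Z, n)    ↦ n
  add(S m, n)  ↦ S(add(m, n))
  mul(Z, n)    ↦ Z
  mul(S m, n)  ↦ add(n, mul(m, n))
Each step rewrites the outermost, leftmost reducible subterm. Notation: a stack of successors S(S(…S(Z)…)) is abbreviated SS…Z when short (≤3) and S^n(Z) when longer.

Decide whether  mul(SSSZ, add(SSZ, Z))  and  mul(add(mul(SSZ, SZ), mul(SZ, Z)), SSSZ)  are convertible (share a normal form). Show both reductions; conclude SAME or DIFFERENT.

Answer: SAME — A ⇓ S^6(Z), B ⇓ S^6(Z)

Derivation:
Term A:
  start: mul(SSSZ, add(SSZ, Z))
  →1  add(add(SSZ, Z), mul(SSZ, add(SSZ, Z)))
  →2  add(S(add(SZ, Z)), mul(SSZ, add(SSZ, Z)))
  →3  S(add(add(SZ, Z), mul(SSZ, add(SSZ, Z))))
  →4  S(add(S(add(Z, Z)), mul(SSZ, add(SSZ, Z))))
  →5  S(S(add(add(Z, Z), mul(SSZ, add(SSZ, Z)))))
  →6  S(S(add(Z, mul(SSZ, add(SSZ, Z)))))
  →7  S(S(mul(SSZ, add(SSZ, Z))))
  →8  S(S(add(add(SSZ, Z), mul(SZ, add(SSZ, Z)))))
  →9  S(S(add(S(add(SZ, Z)), mul(SZ, add(SSZ, Z)))))
  →10  S(S(S(add(add(SZ, Z), mul(SZ, add(SSZ, Z))))))
  →11  S(S(S(add(S(add(Z, Z)), mul(SZ, add(SSZ, Z))))))
  →12  S(S(S(S(add(add(Z, Z), mul(SZ, add(SSZ, Z)))))))
  →13  S(S(S(S(add(Z, mul(SZ, add(SSZ, Z)))))))
  →14  S(S(S(S(mul(SZ, add(SSZ, Z))))))
  →15  S(S(S(S(add(add(SSZ, Z), mul(Z, add(SSZ, Z)))))))
  →16  S(S(S(S(add(S(add(SZ, Z)), mul(Z, add(SSZ, Z)))))))
  →17  S(S(S(S(S(add(add(SZ, Z), mul(Z, add(SSZ, Z))))))))
  →18  S(S(S(S(S(add(S(add(Z, Z)), mul(Z, add(SSZ, Z))))))))
  →19  S(S(S(S(S(S(add(add(Z, Z), mul(Z, add(SSZ, Z)))))))))
  →20  S(S(S(S(S(S(add(Z, mul(Z, add(SSZ, Z)))))))))
  →21  S(S(S(S(S(S(mul(Z, add(SSZ, Z))))))))
  →22  S^6(Z)

Term B:
  start: mul(add(mul(SSZ, SZ), mul(SZ, Z)), SSSZ)
  →1  mul(add(add(SZ, mul(SZ, SZ)), mul(SZ, Z)), SSSZ)
  →2  mul(add(S(add(Z, mul(SZ, SZ))), mul(SZ, Z)), SSSZ)
  →3  mul(S(add(add(Z, mul(SZ, SZ)), mul(SZ, Z))), SSSZ)
  →4  add(SSSZ, mul(add(add(Z, mul(SZ, SZ)), mul(SZ, Z)), SSSZ))
  →5  S(add(SSZ, mul(add(add(Z, mul(SZ, SZ)), mul(SZ, Z)), SSSZ)))
  →6  S(S(add(SZ, mul(add(add(Z, mul(SZ, SZ)), mul(SZ, Z)), SSSZ))))
  →7  S(S(S(add(Z, mul(add(add(Z, mul(SZ, SZ)), mul(SZ, Z)), SSSZ)))))
  →8  S(S(S(mul(add(add(Z, mul(SZ, SZ)), mul(SZ, Z)), SSSZ))))
  →9  S(S(S(mul(add(mul(SZ, SZ), mul(SZ, Z)), SSSZ))))
  →10  S(S(S(mul(add(add(SZ, mul(Z, SZ)), mul(SZ, Z)), SSSZ))))
  →11  S(S(S(mul(add(S(add(Z, mul(Z, SZ))), mul(SZ, Z)), SSSZ))))
  →12  S(S(S(mul(S(add(add(Z, mul(Z, SZ)), mul(SZ, Z))), SSSZ))))
  →13  S(S(S(add(SSSZ, mul(add(add(Z, mul(Z, SZ)), mul(SZ, Z)), SSSZ)))))
  →14  S(S(S(S(add(SSZ, mul(add(add(Z, mul(Z, SZ)), mul(SZ, Z)), SSSZ))))))
  →15  S(S(S(S(S(add(SZ, mul(add(add(Z, mul(Z, SZ)), mul(SZ, Z)), SSSZ)))))))
  →16  S(S(S(S(S(S(add(Z, mul(add(add(Z, mul(Z, SZ)), mul(SZ, Z)), SSSZ))))))))
  →17  S(S(S(S(S(S(mul(add(add(Z, mul(Z, SZ)), mul(SZ, Z)), SSSZ)))))))
  →18  S(S(S(S(S(S(mul(add(mul(Z, SZ), mul(SZ, Z)), SSSZ)))))))
  →19  S(S(S(S(S(S(mul(add(Z, mul(SZ, Z)), SSSZ)))))))
  →20  S(S(S(S(S(S(mul(mul(SZ, Z), SSSZ)))))))
  →21  S(S(S(S(S(S(mul(add(Z, mul(Z, Z)), SSSZ)))))))
  →22  S(S(S(S(S(S(mul(mul(Z, Z), SSSZ)))))))
  →23  S(S(S(S(S(S(mul(Z, SSSZ)))))))
  →24  S^6(Z)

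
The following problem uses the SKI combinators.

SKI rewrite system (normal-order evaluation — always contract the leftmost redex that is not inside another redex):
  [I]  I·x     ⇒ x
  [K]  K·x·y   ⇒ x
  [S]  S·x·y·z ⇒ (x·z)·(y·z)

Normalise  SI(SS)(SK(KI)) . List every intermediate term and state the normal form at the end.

  start: SI(SS)(SK(KI))
  step 1: I(SK(KI))(SS(SK(KI)))
  step 2: SK(KI)(SS(SK(KI)))
  step 3: K(SS(SK(KI)))(KI(SS(SK(KI))))
  step 4: SS(SK(KI))

Answer: normal form = SS(SK(KI))  (in 4 steps)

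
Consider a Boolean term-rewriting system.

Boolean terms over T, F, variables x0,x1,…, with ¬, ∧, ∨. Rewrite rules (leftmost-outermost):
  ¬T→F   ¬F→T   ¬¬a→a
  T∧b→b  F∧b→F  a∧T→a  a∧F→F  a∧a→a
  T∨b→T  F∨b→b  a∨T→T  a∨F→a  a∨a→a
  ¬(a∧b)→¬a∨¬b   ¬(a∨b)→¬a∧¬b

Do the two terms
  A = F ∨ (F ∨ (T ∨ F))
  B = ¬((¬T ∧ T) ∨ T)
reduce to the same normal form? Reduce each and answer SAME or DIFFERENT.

Answer: DIFFERENT — A ⇓ T, B ⇓ F

Reduction:
Term A:
  start: F ∨ (F ∨ (T ∨ F))
  →1  F ∨ (T ∨ F)
  →2  T ∨ F
  →3  T

Term B:
  start: ¬((¬T ∧ T) ∨ T)
  →1  ¬(¬T ∧ T) ∧ ¬T
  →2  (¬¬T ∨ ¬T) ∧ ¬T
  →3  (T ∨ ¬T) ∧ ¬T
  →4  T ∧ ¬T
  →5  ¬T
  →6  F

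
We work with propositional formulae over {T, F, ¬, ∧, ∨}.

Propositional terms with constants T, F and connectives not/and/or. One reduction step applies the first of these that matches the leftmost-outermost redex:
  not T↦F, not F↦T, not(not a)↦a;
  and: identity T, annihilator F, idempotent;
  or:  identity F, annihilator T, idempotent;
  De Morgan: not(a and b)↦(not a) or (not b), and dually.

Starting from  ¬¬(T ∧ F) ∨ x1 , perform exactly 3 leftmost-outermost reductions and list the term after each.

  start: ¬¬(T ∧ F) ∨ x1
  step 1: (T ∧ F) ∨ x1
  step 2: F ∨ x1
  step 3: x1

Answer: after 3 steps: x1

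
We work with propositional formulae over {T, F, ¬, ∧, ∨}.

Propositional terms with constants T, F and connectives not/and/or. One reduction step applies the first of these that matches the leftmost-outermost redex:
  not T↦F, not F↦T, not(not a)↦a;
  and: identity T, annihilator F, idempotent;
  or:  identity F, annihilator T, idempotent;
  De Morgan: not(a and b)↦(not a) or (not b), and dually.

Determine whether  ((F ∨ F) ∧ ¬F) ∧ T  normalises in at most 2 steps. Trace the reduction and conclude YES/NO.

Answer: NO — after 2 steps the term is F ∧ ¬F, not yet normal

Reduction:
  start: ((F ∨ F) ∧ ¬F) ∧ T
  [1] (F ∨ F) ∧ ¬F
  [2] F ∧ ¬F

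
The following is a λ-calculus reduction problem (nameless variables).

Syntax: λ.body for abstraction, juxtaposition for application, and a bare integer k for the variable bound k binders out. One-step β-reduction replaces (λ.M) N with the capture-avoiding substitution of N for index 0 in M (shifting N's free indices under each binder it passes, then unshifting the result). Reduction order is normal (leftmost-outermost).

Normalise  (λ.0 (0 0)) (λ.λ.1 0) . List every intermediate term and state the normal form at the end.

  start: (λ.0 (0 0)) (λ.λ.1 0)
  →1  (λ.λ.1 0) ((λ.λ.1 0) (λ.λ.1 0))
  →2  λ.(λ.λ.1 0) (λ.λ.1 0) 0
  →3  λ.(λ.(λ.λ.1 0) 0) 0
  →4  λ.(λ.λ.1 0) 0
  →5  λ.λ.1 0

Answer: normal form = λ.λ.1 0  (in 5 steps)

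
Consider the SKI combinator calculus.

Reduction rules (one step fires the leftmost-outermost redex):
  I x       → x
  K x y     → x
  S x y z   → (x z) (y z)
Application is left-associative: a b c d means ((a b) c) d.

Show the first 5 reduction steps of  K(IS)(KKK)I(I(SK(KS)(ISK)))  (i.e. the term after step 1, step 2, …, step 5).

Answer: after 5 steps: SI(ISK)

Working:
  start: K(IS)(KKK)I(I(SK(KS)(ISK)))
  →1  ISI(I(SK(KS)(ISK)))
  →2  SI(I(SK(KS)(ISK)))
  →3  SI(SK(KS)(ISK))
  →4  SI(K(ISK)(KS(ISK)))
  →5  SI(ISK)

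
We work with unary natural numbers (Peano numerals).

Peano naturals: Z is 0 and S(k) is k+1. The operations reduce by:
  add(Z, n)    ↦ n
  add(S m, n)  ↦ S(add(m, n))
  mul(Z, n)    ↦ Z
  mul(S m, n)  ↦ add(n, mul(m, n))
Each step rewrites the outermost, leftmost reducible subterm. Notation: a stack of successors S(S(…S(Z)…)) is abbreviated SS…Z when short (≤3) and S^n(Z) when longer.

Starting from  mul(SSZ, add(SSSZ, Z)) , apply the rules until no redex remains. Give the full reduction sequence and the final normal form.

  start: mul(SSZ, add(SSSZ, Z))
  step 1: add(add(SSSZ, Z), mul(SZ, add(SSSZ, Z)))
  step 2: add(S(add(SSZ, Z)), mul(SZ, add(SSSZ, Z)))
  step 3: S(add(add(SSZ, Z), mul(SZ, add(SSSZ, Z))))
  step 4: S(add(S(add(SZ, Z)), mul(SZ, add(SSSZ, Z))))
  step 5: S(S(add(add(SZ, Z), mul(SZ, add(SSSZ, Z)))))
  step 6: S(S(add(S(add(Z, Z)), mul(SZ, add(SSSZ, Z)))))
  step 7: S(S(S(add(add(Z, Z), mul(SZ, add(SSSZ, Z))))))
  step 8: S(S(S(add(Z, mul(SZ, add(SSSZ, Z))))))
  step 9: S(S(S(mul(SZ, add(SSSZ, Z)))))
  step 10: S(S(S(add(add(SSSZ, Z), mul(Z, add(SSSZ, Z))))))
  step 11: S(S(S(add(S(add(SSZ, Z)), mul(Z, add(SSSZ, Z))))))
  step 12: S(S(S(S(add(add(SSZ, Z), mul(Z, add(SSSZ, Z)))))))
  step 13: S(S(S(S(add(S(add(SZ, Z)), mul(Z, add(SSSZ, Z)))))))
  step 14: S(S(S(S(S(add(add(SZ, Z), mul(Z, add(SSSZ, Z))))))))
  step 15: S(S(S(S(S(add(S(add(Z, Z)), mul(Z, add(SSSZ, Z))))))))
  step 16: S(S(S(S(S(S(add(add(Z, Z), mul(Z, add(SSSZ, Z)))))))))
  step 17: S(S(S(S(S(S(add(Z, mul(Z, add(SSSZ, Z)))))))))
  step 18: S(S(S(S(S(S(mul(Z, add(SSSZ, Z))))))))
  step 19: S^6(Z)

Answer: normal form = S^6(Z)  (in 19 steps)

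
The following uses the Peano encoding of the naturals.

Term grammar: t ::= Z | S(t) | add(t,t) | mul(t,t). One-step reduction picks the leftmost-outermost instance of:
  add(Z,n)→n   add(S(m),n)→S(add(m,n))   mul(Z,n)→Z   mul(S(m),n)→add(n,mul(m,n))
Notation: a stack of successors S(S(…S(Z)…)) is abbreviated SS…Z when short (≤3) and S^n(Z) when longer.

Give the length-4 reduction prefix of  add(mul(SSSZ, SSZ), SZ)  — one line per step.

Answer: after 4 steps: S(add(S(add(Z, mul(SSZ, SSZ))), SZ))

Working:
  start: add(mul(SSSZ, SSZ), SZ)
  [1] add(add(SSZ, mul(SSZ, SSZ)), SZ)
  [2] add(S(add(SZ, mul(SSZ, SSZ))), SZ)
  [3] S(add(add(SZ, mul(SSZ, SSZ)), SZ))
  [4] S(add(S(add(Z, mul(SSZ, SSZ))), SZ))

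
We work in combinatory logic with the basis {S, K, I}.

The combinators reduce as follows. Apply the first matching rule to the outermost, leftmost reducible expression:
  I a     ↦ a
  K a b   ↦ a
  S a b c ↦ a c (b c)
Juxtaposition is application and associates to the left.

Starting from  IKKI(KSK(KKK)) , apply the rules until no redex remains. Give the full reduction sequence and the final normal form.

Answer: normal form = K(SK)  (in 4 steps)

Reduction:
  start: IKKI(KSK(KKK))
  →1  KKI(KSK(KKK))
  →2  K(KSK(KKK))
  →3  K(S(KKK))
  →4  K(SK)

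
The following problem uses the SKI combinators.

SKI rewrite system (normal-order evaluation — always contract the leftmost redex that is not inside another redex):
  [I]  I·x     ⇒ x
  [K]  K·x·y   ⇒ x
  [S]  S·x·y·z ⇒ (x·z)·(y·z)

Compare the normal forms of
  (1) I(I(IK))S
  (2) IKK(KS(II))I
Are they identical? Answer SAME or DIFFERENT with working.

Term A:
  start: I(I(IK))S
  step 1: I(IK)S
  step 2: IKS
  step 3: KS

Term B:
  start: IKK(KS(II))I
  step 1: KK(KS(II))I
  step 2: KI

Answer: DIFFERENT — A ⇓ KS, B ⇓ KI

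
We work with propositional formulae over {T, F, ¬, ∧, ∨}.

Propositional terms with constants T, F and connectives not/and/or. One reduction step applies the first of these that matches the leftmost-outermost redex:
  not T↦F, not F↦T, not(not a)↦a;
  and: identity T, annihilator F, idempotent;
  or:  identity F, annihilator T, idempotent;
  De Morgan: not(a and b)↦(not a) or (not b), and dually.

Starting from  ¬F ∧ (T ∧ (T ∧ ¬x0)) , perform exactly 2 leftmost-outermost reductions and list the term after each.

Answer: after 2 steps: T ∧ (T ∧ ¬x0)

Derivation:
  start: ¬F ∧ (T ∧ (T ∧ ¬x0))
  [1] T ∧ (T ∧ (T ∧ ¬x0))
  [2] T ∧ (T ∧ ¬x0)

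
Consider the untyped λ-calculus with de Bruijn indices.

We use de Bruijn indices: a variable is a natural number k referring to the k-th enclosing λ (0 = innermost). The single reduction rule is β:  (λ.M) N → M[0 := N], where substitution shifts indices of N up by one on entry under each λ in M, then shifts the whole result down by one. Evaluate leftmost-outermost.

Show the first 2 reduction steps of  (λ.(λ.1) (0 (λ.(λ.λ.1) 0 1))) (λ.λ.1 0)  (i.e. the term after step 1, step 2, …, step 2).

Answer: after 2 steps: λ.λ.1 0

Working:
  start: (λ.(λ.1) (0 (λ.(λ.λ.1) 0 1))) (λ.λ.1 0)
  step 1: (λ.λ.λ.1 0) ((λ.λ.1 0) (λ.(λ.λ.1) 0 (λ.λ.1 0)))
  step 2: λ.λ.1 0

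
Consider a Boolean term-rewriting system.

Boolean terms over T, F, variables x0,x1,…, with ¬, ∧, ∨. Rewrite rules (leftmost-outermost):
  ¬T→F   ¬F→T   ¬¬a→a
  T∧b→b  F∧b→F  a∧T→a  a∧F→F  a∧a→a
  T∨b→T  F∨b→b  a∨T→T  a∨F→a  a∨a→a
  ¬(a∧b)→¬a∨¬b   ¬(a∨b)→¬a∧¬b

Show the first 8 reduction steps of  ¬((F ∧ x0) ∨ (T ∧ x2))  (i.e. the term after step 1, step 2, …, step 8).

Answer: after 8 steps: ¬x2

Derivation:
  start: ¬((F ∧ x0) ∨ (T ∧ x2))
  step 1: ¬(F ∧ x0) ∧ ¬(T ∧ x2)
  step 2: (¬F ∨ ¬x0) ∧ ¬(T ∧ x2)
  step 3: (T ∨ ¬x0) ∧ ¬(T ∧ x2)
  step 4: T ∧ ¬(T ∧ x2)
  step 5: ¬(T ∧ x2)
  step 6: ¬T ∨ ¬x2
  step 7: F ∨ ¬x2
  step 8: ¬x2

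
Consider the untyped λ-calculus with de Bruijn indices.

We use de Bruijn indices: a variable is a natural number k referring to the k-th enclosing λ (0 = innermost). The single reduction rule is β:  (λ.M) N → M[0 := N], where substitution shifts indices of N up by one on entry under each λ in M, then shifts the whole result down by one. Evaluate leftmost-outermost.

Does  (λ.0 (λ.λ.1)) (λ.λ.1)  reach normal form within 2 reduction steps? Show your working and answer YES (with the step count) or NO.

Answer: YES — reaches normal form λ.λ.λ.1 in 2 ≤ 2 steps

Working:
  start: (λ.0 (λ.λ.1)) (λ.λ.1)
  step 1: (λ.λ.1) (λ.λ.1)
  step 2: λ.λ.λ.1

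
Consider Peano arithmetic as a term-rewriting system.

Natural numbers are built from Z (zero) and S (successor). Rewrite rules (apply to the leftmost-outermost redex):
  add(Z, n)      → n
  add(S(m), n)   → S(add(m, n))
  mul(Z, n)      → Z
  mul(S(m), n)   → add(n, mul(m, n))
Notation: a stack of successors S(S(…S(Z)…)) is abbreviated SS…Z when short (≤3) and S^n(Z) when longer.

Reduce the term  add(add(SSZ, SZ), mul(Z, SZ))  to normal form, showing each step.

Answer: normal form = SSSZ  (in 8 steps)

Derivation:
  start: add(add(SSZ, SZ), mul(Z, SZ))
  step 1: add(S(add(SZ, SZ)), mul(Z, SZ))
  step 2: S(add(add(SZ, SZ), mul(Z, SZ)))
  step 3: S(add(S(add(Z, SZ)), mul(Z, SZ)))
  step 4: S(S(add(add(Z, SZ), mul(Z, SZ))))
  step 5: S(S(add(SZ, mul(Z, SZ))))
  step 6: S(S(S(add(Z, mul(Z, SZ)))))
  step 7: S(S(S(mul(Z, SZ))))
  step 8: SSSZ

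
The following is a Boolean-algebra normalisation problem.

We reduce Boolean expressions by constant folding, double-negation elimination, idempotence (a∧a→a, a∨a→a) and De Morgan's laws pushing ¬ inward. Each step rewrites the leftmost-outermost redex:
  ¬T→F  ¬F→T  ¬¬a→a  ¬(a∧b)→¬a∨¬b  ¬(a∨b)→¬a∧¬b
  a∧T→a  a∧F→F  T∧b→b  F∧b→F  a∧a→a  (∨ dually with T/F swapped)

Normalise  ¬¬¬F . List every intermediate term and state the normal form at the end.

Answer: normal form = T  (in 2 steps)

Derivation:
  start: ¬¬¬F
  step 1: ¬F
  step 2: T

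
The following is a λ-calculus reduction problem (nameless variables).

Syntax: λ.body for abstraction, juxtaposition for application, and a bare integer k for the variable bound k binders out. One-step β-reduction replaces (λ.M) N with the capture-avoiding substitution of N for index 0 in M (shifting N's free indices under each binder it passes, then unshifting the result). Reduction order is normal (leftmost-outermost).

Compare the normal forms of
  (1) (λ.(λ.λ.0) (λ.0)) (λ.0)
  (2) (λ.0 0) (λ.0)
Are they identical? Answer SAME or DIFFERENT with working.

Answer: SAME — A ⇓ λ.0, B ⇓ λ.0

Derivation:
Term A:
  start: (λ.(λ.λ.0) (λ.0)) (λ.0)
  step 1: (λ.λ.0) (λ.0)
  step 2: λ.0

Term B:
  start: (λ.0 0) (λ.0)
  step 1: (λ.0) (λ.0)
  step 2: λ.0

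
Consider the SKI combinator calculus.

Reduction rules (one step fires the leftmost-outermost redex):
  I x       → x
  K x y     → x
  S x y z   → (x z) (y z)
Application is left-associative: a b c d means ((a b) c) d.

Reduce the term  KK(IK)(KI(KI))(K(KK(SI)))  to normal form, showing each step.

Answer: normal form = I  (in 3 steps)

Reduction:
  start: KK(IK)(KI(KI))(K(KK(SI)))
  step 1: K(KI(KI))(K(KK(SI)))
  step 2: KI(KI)
  step 3: I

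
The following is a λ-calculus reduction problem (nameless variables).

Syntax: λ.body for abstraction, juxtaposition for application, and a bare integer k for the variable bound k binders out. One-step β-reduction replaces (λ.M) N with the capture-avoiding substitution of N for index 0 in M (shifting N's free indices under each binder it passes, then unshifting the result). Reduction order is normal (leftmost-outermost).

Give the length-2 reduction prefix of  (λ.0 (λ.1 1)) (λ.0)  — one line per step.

Answer: after 2 steps: λ.(λ.0) (λ.0)

Working:
  start: (λ.0 (λ.1 1)) (λ.0)
  →1  (λ.0) (λ.(λ.0) (λ.0))
  →2  λ.(λ.0) (λ.0)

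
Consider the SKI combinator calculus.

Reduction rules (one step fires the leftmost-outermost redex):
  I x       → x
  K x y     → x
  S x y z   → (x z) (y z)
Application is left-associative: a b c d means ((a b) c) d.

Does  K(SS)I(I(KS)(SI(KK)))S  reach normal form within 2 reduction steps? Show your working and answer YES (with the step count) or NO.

Answer: NO — after 2 steps the term is SS(I(KS)(SI(KK))S), not yet normal

Derivation:
  start: K(SS)I(I(KS)(SI(KK)))S
  →1  SS(I(KS)(SI(KK)))S
  →2  SS(I(KS)(SI(KK))S)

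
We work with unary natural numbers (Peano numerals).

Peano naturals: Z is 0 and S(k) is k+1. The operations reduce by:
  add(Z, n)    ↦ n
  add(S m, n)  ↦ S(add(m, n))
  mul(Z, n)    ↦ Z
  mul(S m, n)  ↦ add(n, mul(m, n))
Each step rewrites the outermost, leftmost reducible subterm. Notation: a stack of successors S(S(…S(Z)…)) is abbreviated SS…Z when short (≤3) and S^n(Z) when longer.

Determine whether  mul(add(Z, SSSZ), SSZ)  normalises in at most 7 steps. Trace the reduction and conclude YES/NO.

  start: mul(add(Z, SSSZ), SSZ)
  [1] mul(SSSZ, SSZ)
  [2] add(SSZ, mul(SSZ, SSZ))
  [3] S(add(SZ, mul(SSZ, SSZ)))
  [4] S(S(add(Z, mul(SSZ, SSZ))))
  [5] S(S(mul(SSZ, SSZ)))
  [6] S(S(add(SSZ, mul(SZ, SSZ))))
  [7] S(S(S(add(SZ, mul(SZ, SSZ)))))

Answer: NO — after 7 steps the term is S(S(S(add(SZ, mul(SZ, SSZ))))), not yet normal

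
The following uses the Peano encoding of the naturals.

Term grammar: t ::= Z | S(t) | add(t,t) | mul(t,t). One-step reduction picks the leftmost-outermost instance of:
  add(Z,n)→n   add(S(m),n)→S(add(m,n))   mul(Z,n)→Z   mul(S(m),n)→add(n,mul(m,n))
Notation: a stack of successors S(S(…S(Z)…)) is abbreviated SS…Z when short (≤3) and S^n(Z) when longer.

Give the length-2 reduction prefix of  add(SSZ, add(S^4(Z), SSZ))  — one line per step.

  start: add(SSZ, add(S^4(Z), SSZ))
  step 1: S(add(SZ, add(S^4(Z), SSZ)))
  step 2: S(S(add(Z, add(S^4(Z), SSZ))))

Answer: after 2 steps: S(S(add(Z, add(S^4(Z), SSZ))))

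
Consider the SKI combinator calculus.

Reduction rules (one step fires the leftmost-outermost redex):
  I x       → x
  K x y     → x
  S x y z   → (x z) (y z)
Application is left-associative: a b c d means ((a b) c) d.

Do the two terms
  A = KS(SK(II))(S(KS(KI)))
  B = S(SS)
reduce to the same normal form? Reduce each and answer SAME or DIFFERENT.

Answer: SAME — A ⇓ S(SS), B ⇓ S(SS)

Working:
Term A:
  start: KS(SK(II))(S(KS(KI)))
  [1] S(S(KS(KI)))
  [2] S(SS)

Term B:
  start: S(SS)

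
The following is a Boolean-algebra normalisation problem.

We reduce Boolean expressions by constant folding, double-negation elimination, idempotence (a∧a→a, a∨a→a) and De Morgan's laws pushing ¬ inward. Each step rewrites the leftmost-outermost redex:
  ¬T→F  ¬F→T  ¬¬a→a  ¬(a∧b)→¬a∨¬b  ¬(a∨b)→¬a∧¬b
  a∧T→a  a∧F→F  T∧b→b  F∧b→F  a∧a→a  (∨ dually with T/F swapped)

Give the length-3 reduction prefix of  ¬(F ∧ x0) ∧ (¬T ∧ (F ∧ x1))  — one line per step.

  start: ¬(F ∧ x0) ∧ (¬T ∧ (F ∧ x1))
  step 1: (¬F ∨ ¬x0) ∧ (¬T ∧ (F ∧ x1))
  step 2: (T ∨ ¬x0) ∧ (¬T ∧ (F ∧ x1))
  step 3: T ∧ (¬T ∧ (F ∧ x1))

Answer: after 3 steps: T ∧ (¬T ∧ (F ∧ x1))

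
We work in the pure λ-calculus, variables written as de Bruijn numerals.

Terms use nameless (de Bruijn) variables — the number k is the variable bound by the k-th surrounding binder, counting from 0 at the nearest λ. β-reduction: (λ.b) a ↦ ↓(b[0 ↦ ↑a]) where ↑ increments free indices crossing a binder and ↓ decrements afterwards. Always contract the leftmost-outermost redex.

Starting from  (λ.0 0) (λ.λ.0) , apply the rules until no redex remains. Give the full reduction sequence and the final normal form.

Answer: normal form = λ.0  (in 2 steps)

Working:
  start: (λ.0 0) (λ.λ.0)
  [1] (λ.λ.0) (λ.λ.0)
  [2] λ.0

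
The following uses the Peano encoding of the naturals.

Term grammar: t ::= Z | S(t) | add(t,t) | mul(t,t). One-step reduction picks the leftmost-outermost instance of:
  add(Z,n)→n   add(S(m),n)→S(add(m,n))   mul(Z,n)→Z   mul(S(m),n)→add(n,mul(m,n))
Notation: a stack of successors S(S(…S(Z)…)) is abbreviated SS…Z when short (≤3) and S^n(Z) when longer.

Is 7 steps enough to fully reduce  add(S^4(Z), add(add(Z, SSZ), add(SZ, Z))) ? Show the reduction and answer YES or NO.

Answer: NO — after 7 steps the term is S(S(S(S(S(add(SZ, add(SZ, Z))))))), not yet normal

Reduction:
  start: add(S^4(Z), add(add(Z, SSZ), add(SZ, Z)))
  step 1: S(add(SSSZ, add(add(Z, SSZ), add(SZ, Z))))
  step 2: S(S(add(SSZ, add(add(Z, SSZ), add(SZ, Z)))))
  step 3: S(S(S(add(SZ, add(add(Z, SSZ), add(SZ, Z))))))
  step 4: S(S(S(S(add(Z, add(add(Z, SSZ), add(SZ, Z)))))))
  step 5: S(S(S(S(add(add(Z, SSZ), add(SZ, Z))))))
  step 6: S(S(S(S(add(SSZ, add(SZ, Z))))))
  step 7: S(S(S(S(S(add(SZ, add(SZ, Z)))))))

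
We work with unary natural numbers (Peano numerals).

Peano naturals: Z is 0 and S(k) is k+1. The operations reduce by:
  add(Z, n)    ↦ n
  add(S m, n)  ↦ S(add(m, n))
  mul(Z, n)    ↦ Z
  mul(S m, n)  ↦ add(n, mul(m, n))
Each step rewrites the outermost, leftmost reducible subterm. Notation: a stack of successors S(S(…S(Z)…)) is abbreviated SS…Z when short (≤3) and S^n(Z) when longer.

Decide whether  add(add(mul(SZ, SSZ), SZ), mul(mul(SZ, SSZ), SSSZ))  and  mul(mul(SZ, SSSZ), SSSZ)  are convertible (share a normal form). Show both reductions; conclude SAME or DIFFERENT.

Answer: SAME — A ⇓ S^9(Z), B ⇓ S^9(Z)

Derivation:
Term A:
  start: add(add(mul(SZ, SSZ), SZ), mul(mul(SZ, SSZ), SSSZ))
  step 1: add(add(add(SSZ, mul(Z, SSZ)), SZ), mul(mul(SZ, SSZ), SSSZ))
  step 2: add(add(S(add(SZ, mul(Z, SSZ))), SZ), mul(mul(SZ, SSZ), SSSZ))
  step 3: add(S(add(add(SZ, mul(Z, SSZ)), SZ)), mul(mul(SZ, SSZ), SSSZ))
  step 4: S(add(add(add(SZ, mul(Z, SSZ)), SZ), mul(mul(SZ, SSZ), SSSZ)))
  step 5: S(add(add(S(add(Z, mul(Z, SSZ))), SZ), mul(mul(SZ, SSZ), SSSZ)))
  step 6: S(add(S(add(add(Z, mul(Z, SSZ)), SZ)), mul(mul(SZ, SSZ), SSSZ)))
  step 7: S(S(add(add(add(Z, mul(Z, SSZ)), SZ), mul(mul(SZ, SSZ), SSSZ))))
  step 8: S(S(add(add(mul(Z, SSZ), SZ), mul(mul(SZ, SSZ), SSSZ))))
  step 9: S(S(add(add(Z, SZ), mul(mul(SZ, SSZ), SSSZ))))
  step 10: S(S(add(SZ, mul(mul(SZ, SSZ), SSSZ))))
  step 11: S(S(S(add(Z, mul(mul(SZ, SSZ), SSSZ)))))
  step 12: S(S(S(mul(mul(SZ, SSZ), SSSZ))))
  step 13: S(S(S(mul(add(SSZ, mul(Z, SSZ)), SSSZ))))
  step 14: S(S(S(mul(S(add(SZ, mul(Z, SSZ))), SSSZ))))
  step 15: S(S(S(add(SSSZ, mul(add(SZ, mul(Z, SSZ)), SSSZ)))))
  step 16: S(S(S(S(add(SSZ, mul(add(SZ, mul(Z, SSZ)), SSSZ))))))
  step 17: S(S(S(S(S(add(SZ, mul(add(SZ, mul(Z, SSZ)), SSSZ)))))))
  step 18: S(S(S(S(S(S(add(Z, mul(add(SZ, mul(Z, SSZ)), SSSZ))))))))
  step 19: S(S(S(S(S(S(mul(add(SZ, mul(Z, SSZ)), SSSZ)))))))
  step 20: S(S(S(S(S(S(mul(S(add(Z, mul(Z, SSZ))), SSSZ)))))))
  step 21: S(S(S(S(S(S(add(SSSZ, mul(add(Z, mul(Z, SSZ)), SSSZ))))))))
  step 22: S(S(S(S(S(S(S(add(SSZ, mul(add(Z, mul(Z, SSZ)), SSSZ)))))))))
  step 23: S(S(S(S(S(S(S(S(add(SZ, mul(add(Z, mul(Z, SSZ)), SSSZ))))))))))
  step 24: S(S(S(S(S(S(S(S(S(add(Z, mul(add(Z, mul(Z, SSZ)), SSSZ)))))))))))
  step 25: S(S(S(S(S(S(S(S(S(mul(add(Z, mul(Z, SSZ)), SSSZ))))))))))
  step 26: S(S(S(S(S(S(S(S(S(mul(mul(Z, SSZ), SSSZ))))))))))
  step 27: S(S(S(S(S(S(S(S(S(mul(Z, SSSZ))))))))))
  step 28: S^9(Z)

Term B:
  start: mul(mul(SZ, SSSZ), SSSZ)
  step 1: mul(add(SSSZ, mul(Z, SSSZ)), SSSZ)
  step 2: mul(S(add(SSZ, mul(Z, SSSZ))), SSSZ)
  step 3: add(SSSZ, mul(add(SSZ, mul(Z, SSSZ)), SSSZ))
  step 4: S(add(SSZ, mul(add(SSZ, mul(Z, SSSZ)), SSSZ)))
  step 5: S(S(add(SZ, mul(add(SSZ, mul(Z, SSSZ)), SSSZ))))
  step 6: S(S(S(add(Z, mul(add(SSZ, mul(Z, SSSZ)), SSSZ)))))
  step 7: S(S(S(mul(add(SSZ, mul(Z, SSSZ)), SSSZ))))
  step 8: S(S(S(mul(S(add(SZ, mul(Z, SSSZ))), SSSZ))))
  step 9: S(S(S(add(SSSZ, mul(add(SZ, mul(Z, SSSZ)), SSSZ)))))
  step 10: S(S(S(S(add(SSZ, mul(add(SZ, mul(Z, SSSZ)), SSSZ))))))
  step 11: S(S(S(S(S(add(SZ, mul(add(SZ, mul(Z, SSSZ)), SSSZ)))))))
  step 12: S(S(S(S(S(S(add(Z, mul(add(SZ, mul(Z, SSSZ)), SSSZ))))))))
  step 13: S(S(S(S(S(S(mul(add(SZ, mul(Z, SSSZ)), SSSZ)))))))
  step 14: S(S(S(S(S(S(mul(S(add(Z, mul(Z, SSSZ))), SSSZ)))))))
  step 15: S(S(S(S(S(S(add(SSSZ, mul(add(Z, mul(Z, SSSZ)), SSSZ))))))))
  step 16: S(S(S(S(S(S(S(add(SSZ, mul(add(Z, mul(Z, SSSZ)), SSSZ)))))))))
  step 17: S(S(S(S(S(S(S(S(add(SZ, mul(add(Z, mul(Z, SSSZ)), SSSZ))))))))))
  step 18: S(S(S(S(S(S(S(S(S(add(Z, mul(add(Z, mul(Z, SSSZ)), SSSZ)))))))))))
  step 19: S(S(S(S(S(S(S(S(S(mul(add(Z, mul(Z, SSSZ)), SSSZ))))))))))
  step 20: S(S(S(S(S(S(S(S(S(mul(mul(Z, SSSZ), SSSZ))))))))))
  step 21: S(S(S(S(S(S(S(S(S(mul(Z, SSSZ))))))))))
  step 22: S^9(Z)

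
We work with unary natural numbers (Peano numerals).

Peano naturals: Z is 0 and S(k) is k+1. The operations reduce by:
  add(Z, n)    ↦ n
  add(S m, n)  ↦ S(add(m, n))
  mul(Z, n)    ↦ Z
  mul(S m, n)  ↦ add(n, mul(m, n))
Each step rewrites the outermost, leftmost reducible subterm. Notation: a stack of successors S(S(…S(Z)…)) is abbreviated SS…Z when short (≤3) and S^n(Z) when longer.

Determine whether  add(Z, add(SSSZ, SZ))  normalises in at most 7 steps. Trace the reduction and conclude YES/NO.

Answer: YES — reaches normal form S^4(Z) in 5 ≤ 7 steps

Derivation:
  start: add(Z, add(SSSZ, SZ))
  →1  add(SSSZ, SZ)
  →2  S(add(SSZ, SZ))
  →3  S(S(add(SZ, SZ)))
  →4  S(S(S(add(Z, SZ))))
  →5  S^4(Z)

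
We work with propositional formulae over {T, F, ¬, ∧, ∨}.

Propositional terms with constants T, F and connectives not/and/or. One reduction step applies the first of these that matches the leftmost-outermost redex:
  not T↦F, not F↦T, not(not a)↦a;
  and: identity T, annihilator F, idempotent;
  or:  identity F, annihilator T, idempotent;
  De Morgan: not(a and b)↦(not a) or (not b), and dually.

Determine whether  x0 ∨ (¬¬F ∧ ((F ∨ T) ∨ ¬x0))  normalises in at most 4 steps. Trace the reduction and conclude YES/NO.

  start: x0 ∨ (¬¬F ∧ ((F ∨ T) ∨ ¬x0))
  →1  x0 ∨ (F ∧ ((F ∨ T) ∨ ¬x0))
  →2  x0 ∨ F
  →3  x0

Answer: YES — reaches normal form x0 in 3 ≤ 4 steps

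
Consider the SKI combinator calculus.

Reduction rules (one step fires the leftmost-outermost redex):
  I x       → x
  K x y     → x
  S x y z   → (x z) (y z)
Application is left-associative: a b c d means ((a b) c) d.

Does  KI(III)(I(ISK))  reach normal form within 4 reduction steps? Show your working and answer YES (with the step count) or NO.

  start: KI(III)(I(ISK))
  [1] I(I(ISK))
  [2] I(ISK)
  [3] ISK
  [4] SK

Answer: YES — reaches normal form SK in 4 ≤ 4 steps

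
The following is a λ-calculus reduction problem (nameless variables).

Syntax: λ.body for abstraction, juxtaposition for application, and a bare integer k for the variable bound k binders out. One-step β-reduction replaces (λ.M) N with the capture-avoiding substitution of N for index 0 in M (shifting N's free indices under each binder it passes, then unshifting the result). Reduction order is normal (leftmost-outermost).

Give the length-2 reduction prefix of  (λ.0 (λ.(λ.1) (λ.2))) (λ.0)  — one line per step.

  start: (λ.0 (λ.(λ.1) (λ.2))) (λ.0)
  step 1: (λ.0) (λ.(λ.1) (λ.λ.0))
  step 2: λ.(λ.1) (λ.λ.0)

Answer: after 2 steps: λ.(λ.1) (λ.λ.0)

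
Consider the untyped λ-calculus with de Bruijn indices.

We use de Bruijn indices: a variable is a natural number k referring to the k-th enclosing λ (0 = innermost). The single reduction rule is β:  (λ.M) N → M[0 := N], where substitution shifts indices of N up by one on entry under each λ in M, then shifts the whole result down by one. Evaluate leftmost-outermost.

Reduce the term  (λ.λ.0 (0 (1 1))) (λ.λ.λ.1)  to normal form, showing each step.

  start: (λ.λ.0 (0 (1 1))) (λ.λ.λ.1)
  [1] λ.0 (0 ((λ.λ.λ.1) (λ.λ.λ.1)))
  [2] λ.0 (0 (λ.λ.1))

Answer: normal form = λ.0 (0 (λ.λ.1))  (in 2 steps)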